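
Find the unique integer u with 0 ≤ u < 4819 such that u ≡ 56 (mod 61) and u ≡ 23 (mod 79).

971

61⁻¹ mod 79: 61*57 ≡ 1 (mod 79), so 61⁻¹ ≡ 57.
u = 56 + 61*((23 − 56)*57 mod 79) = 56 + 61*15 = 971.
Check: 971 mod 61 = 56, 971 mod 79 = 23. ✓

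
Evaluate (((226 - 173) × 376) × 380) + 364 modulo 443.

226 - 173 = 53
53 × 376 = 19928 ≡ 436 (mod 443)
436 × 380 = 165680 ≡ 441 (mod 443)
441 + 364 = 805 ≡ 362 (mod 443)

362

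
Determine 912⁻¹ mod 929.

Run the extended Euclidean algorithm:
929 = 1·912 + 17
912 = 53·17 + 11
17 = 1·11 + 6
11 = 1·6 + 5
6 = 1·5 + 1
5 = 5·1 + 0
gcd(912, 929) = 1, so the inverse exists.
Back-substitute for 1:
1 = 1·6 − 1·5
  = −1·11 + 2·6
  = 2·17 − 3·11
  = −3·912 + 161·17
  = 161·929 − 164·912
So 912⁻¹ ≡ −164 ≡ 765 (mod 929).

765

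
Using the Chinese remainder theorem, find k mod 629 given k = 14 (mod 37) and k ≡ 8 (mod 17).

569

37⁻¹ mod 17: 37*6 ≡ 1 (mod 17), so 37⁻¹ ≡ 6.
k = 14 + 37*((8 − 14)*6 mod 17) = 14 + 37*15 = 569.
Check: 569 mod 37 = 14, 569 mod 17 = 8. ✓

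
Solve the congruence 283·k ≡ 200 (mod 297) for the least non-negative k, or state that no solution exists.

113

gcd(283, 297) = 1, so a unique solution mod 297 exists.
283⁻¹ ≡ 106 (mod 297).
k ≡ 106·200 ≡ 113 (mod 297).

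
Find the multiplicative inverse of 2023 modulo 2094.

2035

Run the extended Euclidean algorithm:
2094 = 1×2023 + 71
2023 = 28×71 + 35
71 = 2×35 + 1
35 = 35×1 + 0
gcd(2023, 2094) = 1, so the inverse exists.
Bézout: 1 = 57×2094 − 59×2023.
So 2023⁻¹ ≡ −59 ≡ 2035 (mod 2094).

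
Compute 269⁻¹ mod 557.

381

Apply the Euclidean algorithm and back-substitute:
557 = 2·269 + 19
269 = 14·19 + 3
19 = 6·3 + 1
3 = 3·1 + 0
gcd(269, 557) = 1, so the inverse exists.
Back-substitute for 1:
1 = 1·19 − 6·3
  = −6·269 + 85·19
  = 85·557 − 176·269
So 269⁻¹ ≡ −176 ≡ 381 (mod 557).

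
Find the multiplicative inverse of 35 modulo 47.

Apply the Euclidean algorithm and back-substitute:
47 = 1×35 + 12
35 = 2×12 + 11
12 = 1×11 + 1
11 = 11×1 + 0
gcd(35, 47) = 1, so the inverse exists.
Back-substitute for 1:
1 = 1×12 − 1×11
  = −1×35 + 3×12
  = 3×47 − 4×35
So 35⁻¹ ≡ −4 ≡ 43 (mod 47).

43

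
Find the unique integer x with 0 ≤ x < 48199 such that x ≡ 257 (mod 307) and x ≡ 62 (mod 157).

307⁻¹ mod 157: 307×112 ≡ 1 (mod 157), so 307⁻¹ ≡ 112.
x = 257 + 307×((62 − 257)×112 mod 157) = 257 + 307×140 = 43237.

43237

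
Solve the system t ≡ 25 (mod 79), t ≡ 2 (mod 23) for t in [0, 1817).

79⁻¹ mod 23: 79*7 ≡ 1 (mod 23), so 79⁻¹ ≡ 7.
t = 25 + 79*((2 − 25)*7 mod 23) = 25 + 79*0 = 25.

25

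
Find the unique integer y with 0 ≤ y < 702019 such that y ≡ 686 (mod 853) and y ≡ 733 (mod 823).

853⁻¹ mod 823: 853*631 ≡ 1 (mod 823), so 853⁻¹ ≡ 631.
y = 686 + 853*((733 − 686)*631 mod 823) = 686 + 853*29 = 25423.

25423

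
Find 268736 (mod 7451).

500

268736 = 36·7451 + 500, so 268736 ≡ 500 (mod 7451).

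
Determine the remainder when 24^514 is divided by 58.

Using repeated squaring:
514 in binary is 1000000010, i.e. 514 = 512 + 2.
24^1 ≡ 24 (mod 58)
24^2 ≡ 24^2 = 576 ≡ 54 (mod 58)
24^4 ≡ 54^2 = 2916 ≡ 16 (mod 58)
24^8 ≡ 16^2 = 256 ≡ 24 (mod 58)
24^16 ≡ 24^2 = 576 ≡ 54 (mod 58)
24^32 ≡ 54^2 = 2916 ≡ 16 (mod 58)
24^64 ≡ 16^2 = 256 ≡ 24 (mod 58)
24^128 ≡ 24^2 = 576 ≡ 54 (mod 58)
24^256 ≡ 54^2 = 2916 ≡ 16 (mod 58)
24^512 ≡ 16^2 = 256 ≡ 24 (mod 58)
24^514 = 24^512 · 24^2 ≡ 24 · 54 (mod 58).
24 · 54 = 1296 ≡ 20 (mod 58).

20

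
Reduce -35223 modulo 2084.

205

-35223 = -17·2084 + 205, so -35223 ≡ 205 (mod 2084).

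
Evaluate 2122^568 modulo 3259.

568 in binary is 1000111000, i.e. 568 = 512 + 32 + 16 + 8.
2122^1 ≡ 2122 (mod 3259)
2122^2 ≡ 2122^2 = 4502884 ≡ 2205 (mod 3259)
2122^4 ≡ 2205^2 = 4862025 ≡ 2856 (mod 3259)
2122^8 ≡ 2856^2 = 8156736 ≡ 2718 (mod 3259)
2122^16 ≡ 2718^2 = 7387524 ≡ 2630 (mod 3259)
2122^32 ≡ 2630^2 = 6916900 ≡ 1302 (mod 3259)
2122^64 ≡ 1302^2 = 1695204 ≡ 524 (mod 3259)
2122^128 ≡ 524^2 = 274576 ≡ 820 (mod 3259)
2122^256 ≡ 820^2 = 672400 ≡ 1046 (mod 3259)
2122^512 ≡ 1046^2 = 1094116 ≡ 2351 (mod 3259)
2122^568 = 2122^512 * 2122^32 * 2122^16 * 2122^8 ≡ 2351 * 1302 * 2630 * 2718 (mod 3259).
Accumulate the product:
2351 * 1302 = 3061002 ≡ 801
801 * 2630 = 2106630 ≡ 1316
1316 * 2718 = 3576888 ≡ 1765

1765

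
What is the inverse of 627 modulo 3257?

2109

3257 = 5·627 + 122
627 = 5·122 + 17
122 = 7·17 + 3
17 = 5·3 + 2
3 = 1·2 + 1
2 = 2·1 + 0
gcd(627, 3257) = 1, so the inverse exists.
Back-substitute for 1:
1 = 1·3 − 1·2
  = −1·17 + 6·3
  = 6·122 − 43·17
  = −43·627 + 221·122
  = 221·3257 − 1148·627
So 627⁻¹ ≡ −1148 ≡ 2109 (mod 3257).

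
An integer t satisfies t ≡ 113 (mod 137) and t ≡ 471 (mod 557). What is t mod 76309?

137⁻¹ mod 557: 137*309 ≡ 1 (mod 557), so 137⁻¹ ≡ 309.
t = 113 + 137*((471 − 113)*309 mod 557) = 113 + 137*336 = 46145.

46145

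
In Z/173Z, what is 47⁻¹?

173 = 3×47 + 32
47 = 1×32 + 15
32 = 2×15 + 2
15 = 7×2 + 1
2 = 2×1 + 0
gcd(47, 173) = 1, so the inverse exists.
Bézout: 1 = −22×173 + 81×47.
So 47⁻¹ ≡ 81 (mod 173).

81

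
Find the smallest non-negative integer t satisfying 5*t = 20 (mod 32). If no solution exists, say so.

4

gcd(5, 32) = 1, so a unique solution mod 32 exists.
5⁻¹ ≡ 13 (mod 32).
t ≡ 13*20 ≡ 4 (mod 32).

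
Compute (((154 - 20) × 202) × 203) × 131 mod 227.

54

154 - 20 = 134
134 × 202 = 27068 ≡ 55 (mod 227)
55 × 203 = 11165 ≡ 42 (mod 227)
42 × 131 = 5502 ≡ 54 (mod 227)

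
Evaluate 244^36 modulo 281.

202

By square-and-multiply:
36 in binary is 100100, i.e. 36 = 32 + 4.
244^1 ≡ 244 (mod 281)
244^2 ≡ 244^2 = 59536 ≡ 245 (mod 281)
244^4 ≡ 245^2 = 60025 ≡ 172 (mod 281)
244^8 ≡ 172^2 = 29584 ≡ 79 (mod 281)
244^16 ≡ 79^2 = 6241 ≡ 59 (mod 281)
244^32 ≡ 59^2 = 3481 ≡ 109 (mod 281)
244^36 = 244^32 * 244^4 ≡ 109 * 172 (mod 281).
109 * 172 = 18748 ≡ 202 (mod 281).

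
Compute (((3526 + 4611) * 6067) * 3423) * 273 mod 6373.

265

3526 + 4611 = 8137 ≡ 1764 (mod 6373)
1764 * 6067 = 10702188 ≡ 1921 (mod 6373)
1921 * 3423 = 6575583 ≡ 5020 (mod 6373)
5020 * 273 = 1370460 ≡ 265 (mod 6373)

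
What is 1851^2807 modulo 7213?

1851^1 ≡ 1851 (mod 7213)
1851^2 ≡ 1851^2 = 3426201 ≡ 26 (mod 7213)
1851^4 ≡ 26^2 = 676 (mod 7213)
1851^8 ≡ 676^2 = 456976 ≡ 2557 (mod 7213)
1851^16 ≡ 2557^2 = 6538249 ≡ 3271 (mod 7213)
1851^32 ≡ 3271^2 = 10699441 ≡ 2562 (mod 7213)
1851^64 ≡ 2562^2 = 6563844 ≡ 14 (mod 7213)
1851^128 ≡ 14^2 = 196 (mod 7213)
1851^256 ≡ 196^2 = 38416 ≡ 2351 (mod 7213)
1851^512 ≡ 2351^2 = 5527201 ≡ 2043 (mod 7213)
1851^1024 ≡ 2043^2 = 4173849 ≡ 4735 (mod 7213)
1851^2048 ≡ 4735^2 = 22420225 ≡ 2221 (mod 7213)
1851^2807 = 1851^2048 * 1851^512 * 1851^128 * 1851^64 * 1851^32 * 1851^16 * 1851^4 * 1851^2 * 1851^1 ≡ 2221 * 2043 * 196 * 14 * 2562 * 3271 * 676 * 26 * 1851 (mod 7213).
Accumulate the product:
2221 * 2043 = 4537503 ≡ 526
526 * 196 = 103096 ≡ 2114
2114 * 14 = 29596 ≡ 744
744 * 2562 = 1906128 ≡ 1896
1896 * 3271 = 6201816 ≡ 5849
5849 * 676 = 3953924 ≡ 1200
1200 * 26 = 31200 ≡ 2348
2348 * 1851 = 4346148 ≡ 3922

3922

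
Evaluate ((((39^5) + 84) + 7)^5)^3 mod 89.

70

(39)^5 ≡ 4 (mod 89)
4 + 84 = 88
88 + 7 = 95 ≡ 6 (mod 89)
(6)^5 ≡ 33 (mod 89)
(33)^3 ≡ 70 (mod 89)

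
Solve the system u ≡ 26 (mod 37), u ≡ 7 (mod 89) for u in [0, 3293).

1876

37⁻¹ mod 89: 37·77 ≡ 1 (mod 89), so 37⁻¹ ≡ 77.
u = 26 + 37·((7 − 26)·77 mod 89) = 26 + 37·50 = 1876.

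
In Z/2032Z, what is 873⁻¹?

Run the extended Euclidean algorithm:
2032 = 2×873 + 286
873 = 3×286 + 15
286 = 19×15 + 1
15 = 15×1 + 0
gcd(873, 2032) = 1, so the inverse exists.
Back-substitute for 1:
1 = 1×286 − 19×15
  = −19×873 + 58×286
  = 58×2032 − 135×873
So 873⁻¹ ≡ −135 ≡ 1897 (mod 2032).

1897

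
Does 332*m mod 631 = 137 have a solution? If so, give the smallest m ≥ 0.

gcd(332, 631) = 1, so a unique solution mod 631 exists.
332⁻¹ ≡ 306 (mod 631).
m ≡ 306*137 ≡ 276 (mod 631).

276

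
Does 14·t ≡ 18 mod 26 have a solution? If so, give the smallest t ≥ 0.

gcd(14, 26) = 2, and 2 | 18, so solutions exist.
Divide through by 2: 7·t mod 13 = 9.
7⁻¹ ≡ 2 (mod 13).
t ≡ 2·9 ≡ 5 (mod 13).
The smallest non-negative solution is t = 5.

5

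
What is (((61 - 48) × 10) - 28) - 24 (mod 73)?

5

61 - 48 = 13
13 × 10 = 130 ≡ 57 (mod 73)
57 - 28 = 29
29 - 24 = 5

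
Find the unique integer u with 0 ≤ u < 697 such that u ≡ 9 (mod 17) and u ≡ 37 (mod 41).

17⁻¹ mod 41: 17×29 ≡ 1 (mod 41), so 17⁻¹ ≡ 29.
u = 9 + 17×((37 − 9)×29 mod 41) = 9 + 17×33 = 570.
Check: 570 mod 17 = 9, 570 mod 41 = 37. ✓

570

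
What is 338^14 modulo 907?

368

Compute successive squares:
338^1 ≡ 338 (mod 907)
338^2 ≡ 338^2 = 114244 ≡ 869 (mod 907)
338^4 ≡ 869^2 = 755161 ≡ 537 (mod 907)
338^8 ≡ 537^2 = 288369 ≡ 850 (mod 907)
338^14 = 338^8 * 338^4 * 338^2 ≡ 850 * 537 * 869 (mod 907).
Accumulate the product:
850 * 537 = 456450 ≡ 229
229 * 869 = 199001 ≡ 368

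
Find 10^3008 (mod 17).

1

Using repeated squaring:
3008 in binary is 101111000000, i.e. 3008 = 2048 + 512 + 256 + 128 + 64.
10^1 ≡ 10 (mod 17)
10^2 ≡ 10^2 = 100 ≡ 15 (mod 17)
10^4 ≡ 15^2 = 225 ≡ 4 (mod 17)
10^8 ≡ 4^2 = 16 (mod 17)
10^16 ≡ 16^2 = 256 ≡ 1 (mod 17)
10^32 ≡ 1^2 = 1 (mod 17)
10^64 ≡ 1^2 = 1 (mod 17)
10^128 ≡ 1^2 = 1 (mod 17)
10^256 ≡ 1^2 = 1 (mod 17)
10^512 ≡ 1^2 = 1 (mod 17)
10^1024 ≡ 1^2 = 1 (mod 17)
10^2048 ≡ 1^2 = 1 (mod 17)
10^3008 = 10^2048 × 10^512 × 10^256 × 10^128 × 10^64 ≡ 1 × 1 × 1 × 1 × 1 (mod 17).
Accumulate the product:
1 × 1 = 1
1 × 1 = 1
1 × 1 = 1
1 × 1 = 1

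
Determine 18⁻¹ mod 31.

Run the extended Euclidean algorithm:
31 = 1×18 + 13
18 = 1×13 + 5
13 = 2×5 + 3
5 = 1×3 + 2
3 = 1×2 + 1
2 = 2×1 + 0
gcd(18, 31) = 1, so the inverse exists.
Bézout: 1 = 7×31 − 12×18.
So 18⁻¹ ≡ −12 ≡ 19 (mod 31).

19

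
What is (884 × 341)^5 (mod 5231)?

884 × 341 = 301444 ≡ 3277 (mod 5231)
(3277)^5 ≡ 3175 (mod 5231)

3175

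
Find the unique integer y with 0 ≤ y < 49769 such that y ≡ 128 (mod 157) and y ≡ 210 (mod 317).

157⁻¹ mod 317: 157×105 ≡ 1 (mod 317), so 157⁻¹ ≡ 105.
y = 128 + 157×((210 − 128)×105 mod 317) = 128 + 157×51 = 8135.

8135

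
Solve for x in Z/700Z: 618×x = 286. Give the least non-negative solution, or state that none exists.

227

gcd(618, 700) = 2, and 2 | 286, so solutions exist.
Divide through by 2: 309×x = 143 (mod 350).
309⁻¹ ≡ 239 (mod 350).
x ≡ 239×143 ≡ 227 (mod 350).
The smallest non-negative solution is x = 227.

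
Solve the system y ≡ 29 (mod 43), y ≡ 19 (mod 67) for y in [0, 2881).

43⁻¹ mod 67: 43*53 ≡ 1 (mod 67), so 43⁻¹ ≡ 53.
y = 29 + 43*((19 − 29)*53 mod 67) = 29 + 43*6 = 287.

287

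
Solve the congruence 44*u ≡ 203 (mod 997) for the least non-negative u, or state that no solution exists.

843

gcd(44, 997) = 1, so a unique solution mod 997 exists.
44⁻¹ ≡ 68 (mod 997).
u ≡ 68*203 ≡ 843 (mod 997).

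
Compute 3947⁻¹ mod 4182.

By the extended Euclidean algorithm:
4182 = 1*3947 + 235
3947 = 16*235 + 187
235 = 1*187 + 48
187 = 3*48 + 43
48 = 1*43 + 5
43 = 8*5 + 3
5 = 1*3 + 2
3 = 1*2 + 1
2 = 2*1 + 0
gcd(3947, 4182) = 1, so the inverse exists.
Bézout: 1 = −1562*4182 + 1655*3947.
So 3947⁻¹ ≡ 1655 (mod 4182).

1655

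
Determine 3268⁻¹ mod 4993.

Apply the Euclidean algorithm and back-substitute:
4993 = 1×3268 + 1725
3268 = 1×1725 + 1543
1725 = 1×1543 + 182
1543 = 8×182 + 87
182 = 2×87 + 8
87 = 10×8 + 7
8 = 1×7 + 1
7 = 7×1 + 0
gcd(3268, 4993) = 1, so the inverse exists.
Bézout: 1 = 413×4993 − 631×3268.
So 3268⁻¹ ≡ −631 ≡ 4362 (mod 4993).

4362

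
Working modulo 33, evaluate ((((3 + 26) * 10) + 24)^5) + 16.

3 + 26 = 29
29 * 10 = 290 ≡ 26 (mod 33)
26 + 24 = 50 ≡ 17 (mod 33)
(17)^5 ≡ 32 (mod 33)
32 + 16 = 48 ≡ 15 (mod 33)

15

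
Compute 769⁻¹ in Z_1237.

Apply the Euclidean algorithm and back-substitute:
1237 = 1·769 + 468
769 = 1·468 + 301
468 = 1·301 + 167
301 = 1·167 + 134
167 = 1·134 + 33
134 = 4·33 + 2
33 = 16·2 + 1
2 = 2·1 + 0
gcd(769, 1237) = 1, so the inverse exists.
Bézout: 1 = 373·1237 − 600·769.
So 769⁻¹ ≡ −600 ≡ 637 (mod 1237).

637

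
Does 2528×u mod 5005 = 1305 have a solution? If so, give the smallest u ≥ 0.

640

gcd(2528, 5005) = 1, so a unique solution mod 5005 exists.
2528⁻¹ ≡ 687 (mod 5005).
u ≡ 687×1305 ≡ 640 (mod 5005).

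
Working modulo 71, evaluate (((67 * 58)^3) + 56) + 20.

67 * 58 = 3886 ≡ 52 (mod 71)
(52)^3 ≡ 28 (mod 71)
28 + 56 = 84 ≡ 13 (mod 71)
13 + 20 = 33

33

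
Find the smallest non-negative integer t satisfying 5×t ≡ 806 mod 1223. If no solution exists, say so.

gcd(5, 1223) = 1, so a unique solution mod 1223 exists.
5⁻¹ ≡ 734 (mod 1223).
t ≡ 734×806 ≡ 895 (mod 1223).

895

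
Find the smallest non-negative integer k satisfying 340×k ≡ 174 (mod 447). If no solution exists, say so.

gcd(340, 447) = 1, so a unique solution mod 447 exists.
340⁻¹ ≡ 259 (mod 447).
k ≡ 259×174 ≡ 366 (mod 447).

366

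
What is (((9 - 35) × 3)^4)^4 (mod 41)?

9 - 35 = -26 ≡ 15 (mod 41)
15 × 3 = 45 ≡ 4 (mod 41)
(4)^4 ≡ 10 (mod 41)
(10)^4 ≡ 37 (mod 41)

37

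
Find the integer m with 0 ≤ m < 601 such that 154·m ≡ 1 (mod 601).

601 = 3*154 + 139
154 = 1*139 + 15
139 = 9*15 + 4
15 = 3*4 + 3
4 = 1*3 + 1
3 = 3*1 + 0
gcd(154, 601) = 1, so the inverse exists.
Back-substitute for 1:
1 = 1*4 − 1*3
  = −1*15 + 4*4
  = 4*139 − 37*15
  = −37*154 + 41*139
  = 41*601 − 160*154
So 154⁻¹ ≡ −160 ≡ 441 (mod 601).

441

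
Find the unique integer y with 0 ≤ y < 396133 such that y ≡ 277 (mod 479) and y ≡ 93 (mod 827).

479⁻¹ mod 827: 479·625 ≡ 1 (mod 827), so 479⁻¹ ≡ 625.
y = 277 + 479·((93 − 277)·625 mod 827) = 277 + 479·780 = 373897.

373897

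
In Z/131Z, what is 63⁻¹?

52

Apply the Euclidean algorithm and back-substitute:
131 = 2·63 + 5
63 = 12·5 + 3
5 = 1·3 + 2
3 = 1·2 + 1
2 = 2·1 + 0
gcd(63, 131) = 1, so the inverse exists.
Back-substitute for 1:
1 = 1·3 − 1·2
  = −1·5 + 2·3
  = 2·63 − 25·5
  = −25·131 + 52·63
So 63⁻¹ ≡ 52 (mod 131).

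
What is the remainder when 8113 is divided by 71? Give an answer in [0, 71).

8113 = 114×71 + 19, so 8113 ≡ 19 (mod 71).

19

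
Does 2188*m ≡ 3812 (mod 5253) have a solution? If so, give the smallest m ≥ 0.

4256

gcd(2188, 5253) = 1, so a unique solution mod 5253 exists.
2188⁻¹ ≡ 2917 (mod 5253).
m ≡ 2917*3812 ≡ 4256 (mod 5253).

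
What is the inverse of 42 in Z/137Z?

62

137 = 3×42 + 11
42 = 3×11 + 9
11 = 1×9 + 2
9 = 4×2 + 1
2 = 2×1 + 0
gcd(42, 137) = 1, so the inverse exists.
Bézout: 1 = −19×137 + 62×42.
So 42⁻¹ ≡ 62 (mod 137).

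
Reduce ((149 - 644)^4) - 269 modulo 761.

20

149 - 644 = -495 ≡ 266 (mod 761)
(266)^4 ≡ 289 (mod 761)
289 - 269 = 20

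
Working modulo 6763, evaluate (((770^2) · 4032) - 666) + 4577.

(770)^2 ≡ 4519 (mod 6763)
4519 · 4032 = 18220608 ≡ 1086 (mod 6763)
1086 - 666 = 420
420 + 4577 = 4997

4997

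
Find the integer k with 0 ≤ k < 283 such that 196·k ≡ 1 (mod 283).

By the extended Euclidean algorithm:
283 = 1*196 + 87
196 = 2*87 + 22
87 = 3*22 + 21
22 = 1*21 + 1
21 = 21*1 + 0
gcd(196, 283) = 1, so the inverse exists.
Back-substitute for 1:
1 = 1*22 − 1*21
  = −1*87 + 4*22
  = 4*196 − 9*87
  = −9*283 + 13*196
So 196⁻¹ ≡ 13 (mod 283).

13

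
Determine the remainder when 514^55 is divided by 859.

By square-and-multiply:
55 in binary is 110111, i.e. 55 = 32 + 16 + 4 + 2 + 1.
514^1 ≡ 514 (mod 859)
514^2 ≡ 514^2 = 264196 ≡ 483 (mod 859)
514^4 ≡ 483^2 = 233289 ≡ 500 (mod 859)
514^8 ≡ 500^2 = 250000 ≡ 31 (mod 859)
514^16 ≡ 31^2 = 961 ≡ 102 (mod 859)
514^32 ≡ 102^2 = 10404 ≡ 96 (mod 859)
514^55 = 514^32 × 514^16 × 514^4 × 514^2 × 514^1 ≡ 96 × 102 × 500 × 483 × 514 (mod 859).
Accumulate the product:
96 × 102 = 9792 ≡ 343
343 × 500 = 171500 ≡ 559
559 × 483 = 269997 ≡ 271
271 × 514 = 139294 ≡ 136

136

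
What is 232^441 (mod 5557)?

2555

Compute successive squares:
441 in binary is 110111001, i.e. 441 = 256 + 128 + 32 + 16 + 8 + 1.
232^1 ≡ 232 (mod 5557)
232^2 ≡ 232^2 = 53824 ≡ 3811 (mod 5557)
232^4 ≡ 3811^2 = 14523721 ≡ 3280 (mod 5557)
232^8 ≡ 3280^2 = 10758400 ≡ 48 (mod 5557)
232^16 ≡ 48^2 = 2304 (mod 5557)
232^32 ≡ 2304^2 = 5308416 ≡ 1481 (mod 5557)
232^64 ≡ 1481^2 = 2193361 ≡ 3903 (mod 5557)
232^128 ≡ 3903^2 = 15233409 ≡ 1672 (mod 5557)
232^256 ≡ 1672^2 = 2795584 ≡ 413 (mod 5557)
232^441 = 232^256 * 232^128 * 232^32 * 232^16 * 232^8 * 232^1 ≡ 413 * 1672 * 1481 * 2304 * 48 * 232 (mod 5557).
Accumulate the product:
413 * 1672 = 690536 ≡ 1468
1468 * 1481 = 2174108 ≡ 1321
1321 * 2304 = 3043584 ≡ 3905
3905 * 48 = 187440 ≡ 4059
4059 * 232 = 941688 ≡ 2555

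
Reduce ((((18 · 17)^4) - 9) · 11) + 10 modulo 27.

19

18 · 17 = 306 ≡ 9 (mod 27)
(9)^4 ≡ 0 (mod 27)
0 - 9 = -9 ≡ 18 (mod 27)
18 · 11 = 198 ≡ 9 (mod 27)
9 + 10 = 19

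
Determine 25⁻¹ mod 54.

13

Apply the Euclidean algorithm and back-substitute:
54 = 2*25 + 4
25 = 6*4 + 1
4 = 4*1 + 0
gcd(25, 54) = 1, so the inverse exists.
Back-substitute for 1:
1 = 1*25 − 6*4
  = −6*54 + 13*25
So 25⁻¹ ≡ 13 (mod 54).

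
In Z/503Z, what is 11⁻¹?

Apply the Euclidean algorithm and back-substitute:
503 = 45×11 + 8
11 = 1×8 + 3
8 = 2×3 + 2
3 = 1×2 + 1
2 = 2×1 + 0
gcd(11, 503) = 1, so the inverse exists.
Bézout: 1 = −4×503 + 183×11.
So 11⁻¹ ≡ 183 (mod 503).

183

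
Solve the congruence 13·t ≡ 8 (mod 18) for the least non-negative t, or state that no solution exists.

2

gcd(13, 18) = 1, so a unique solution mod 18 exists.
13⁻¹ ≡ 7 (mod 18).
t ≡ 7·8 ≡ 2 (mod 18).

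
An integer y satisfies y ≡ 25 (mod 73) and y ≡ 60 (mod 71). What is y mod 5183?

3894

73⁻¹ mod 71: 73·36 ≡ 1 (mod 71), so 73⁻¹ ≡ 36.
y = 25 + 73·((60 − 25)·36 mod 71) = 25 + 73·53 = 3894.
Check: 3894 mod 73 = 25, 3894 mod 71 = 60. ✓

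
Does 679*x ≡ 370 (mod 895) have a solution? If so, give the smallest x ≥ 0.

gcd(679, 895) = 1, so a unique solution mod 895 exists.
679⁻¹ ≡ 29 (mod 895).
x ≡ 29*370 ≡ 885 (mod 895).

885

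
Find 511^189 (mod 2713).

Using repeated squaring:
189 in binary is 10111101, i.e. 189 = 128 + 32 + 16 + 8 + 4 + 1.
511^1 ≡ 511 (mod 2713)
511^2 ≡ 511^2 = 261121 ≡ 673 (mod 2713)
511^4 ≡ 673^2 = 452929 ≡ 2571 (mod 2713)
511^8 ≡ 2571^2 = 6610041 ≡ 1173 (mod 2713)
511^16 ≡ 1173^2 = 1375929 ≡ 438 (mod 2713)
511^32 ≡ 438^2 = 191844 ≡ 1934 (mod 2713)
511^64 ≡ 1934^2 = 3740356 ≡ 1842 (mod 2713)
511^128 ≡ 1842^2 = 3392964 ≡ 1714 (mod 2713)
511^189 = 511^128 · 511^32 · 511^16 · 511^8 · 511^4 · 511^1 ≡ 1714 · 1934 · 438 · 1173 · 2571 · 511 (mod 2713).
Accumulate the product:
1714 · 1934 = 3314876 ≡ 2303
2303 · 438 = 1008714 ≡ 2191
2191 · 1173 = 2570043 ≡ 832
832 · 2571 = 2139072 ≡ 1228
1228 · 511 = 627508 ≡ 805

805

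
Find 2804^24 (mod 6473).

1533

Using repeated squaring:
24 in binary is 11000, i.e. 24 = 16 + 8.
2804^1 ≡ 2804 (mod 6473)
2804^2 ≡ 2804^2 = 7862416 ≡ 4194 (mod 6473)
2804^4 ≡ 4194^2 = 17589636 ≡ 2495 (mod 6473)
2804^8 ≡ 2495^2 = 6225025 ≡ 4472 (mod 6473)
2804^16 ≡ 4472^2 = 19998784 ≡ 3687 (mod 6473)
2804^24 = 2804^16 · 2804^8 ≡ 3687 · 4472 (mod 6473).
3687 · 4472 = 16488264 ≡ 1533 (mod 6473).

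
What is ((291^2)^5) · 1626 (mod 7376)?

(291)^2 ≡ 3545 (mod 7376)
(3545)^5 ≡ 1353 (mod 7376)
1353 · 1626 = 2199978 ≡ 1930 (mod 7376)

1930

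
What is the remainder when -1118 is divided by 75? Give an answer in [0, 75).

7

-1118 = -15*75 + 7, so -1118 ≡ 7 (mod 75).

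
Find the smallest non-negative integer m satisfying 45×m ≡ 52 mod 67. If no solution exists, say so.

22

gcd(45, 67) = 1, so a unique solution mod 67 exists.
45⁻¹ ≡ 3 (mod 67).
m ≡ 3×52 ≡ 22 (mod 67).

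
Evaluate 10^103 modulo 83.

33

103 in binary is 1100111, i.e. 103 = 64 + 32 + 4 + 2 + 1.
10^1 ≡ 10 (mod 83)
10^2 ≡ 10^2 = 100 ≡ 17 (mod 83)
10^4 ≡ 17^2 = 289 ≡ 40 (mod 83)
10^8 ≡ 40^2 = 1600 ≡ 23 (mod 83)
10^16 ≡ 23^2 = 529 ≡ 31 (mod 83)
10^32 ≡ 31^2 = 961 ≡ 48 (mod 83)
10^64 ≡ 48^2 = 2304 ≡ 63 (mod 83)
10^103 = 10^64 × 10^32 × 10^4 × 10^2 × 10^1 ≡ 63 × 48 × 40 × 17 × 10 (mod 83).
Accumulate the product:
63 × 48 = 3024 ≡ 36
36 × 40 = 1440 ≡ 29
29 × 17 = 493 ≡ 78
78 × 10 = 780 ≡ 33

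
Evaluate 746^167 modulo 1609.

167 in binary is 10100111, i.e. 167 = 128 + 32 + 4 + 2 + 1.
746^1 ≡ 746 (mod 1609)
746^2 ≡ 746^2 = 556516 ≡ 1411 (mod 1609)
746^4 ≡ 1411^2 = 1990921 ≡ 588 (mod 1609)
746^8 ≡ 588^2 = 345744 ≡ 1418 (mod 1609)
746^16 ≡ 1418^2 = 2010724 ≡ 1083 (mod 1609)
746^32 ≡ 1083^2 = 1172889 ≡ 1537 (mod 1609)
746^64 ≡ 1537^2 = 2362369 ≡ 357 (mod 1609)
746^128 ≡ 357^2 = 127449 ≡ 338 (mod 1609)
746^167 = 746^128 * 746^32 * 746^4 * 746^2 * 746^1 ≡ 338 * 1537 * 588 * 1411 * 746 (mod 1609).
Accumulate the product:
338 * 1537 = 519506 ≡ 1408
1408 * 588 = 827904 ≡ 878
878 * 1411 = 1238858 ≡ 1537
1537 * 746 = 1146602 ≡ 994

994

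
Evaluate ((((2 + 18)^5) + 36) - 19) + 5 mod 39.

2 + 18 = 20
(20)^5 ≡ 11 (mod 39)
11 + 36 = 47 ≡ 8 (mod 39)
8 - 19 = -11 ≡ 28 (mod 39)
28 + 5 = 33

33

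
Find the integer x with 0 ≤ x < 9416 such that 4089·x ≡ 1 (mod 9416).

Apply the Euclidean algorithm and back-substitute:
9416 = 2×4089 + 1238
4089 = 3×1238 + 375
1238 = 3×375 + 113
375 = 3×113 + 36
113 = 3×36 + 5
36 = 7×5 + 1
5 = 5×1 + 0
gcd(4089, 9416) = 1, so the inverse exists.
Back-substitute for 1:
1 = 1×36 − 7×5
  = −7×113 + 22×36
  = 22×375 − 73×113
  = −73×1238 + 241×375
  = 241×4089 − 796×1238
  = −796×9416 + 1833×4089
So 4089⁻¹ ≡ 1833 (mod 9416).

1833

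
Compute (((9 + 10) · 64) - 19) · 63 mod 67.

9 + 10 = 19
19 · 64 = 1216 ≡ 10 (mod 67)
10 - 19 = -9 ≡ 58 (mod 67)
58 · 63 = 3654 ≡ 36 (mod 67)

36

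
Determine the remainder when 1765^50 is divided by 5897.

2570

Using repeated squaring:
50 in binary is 110010, i.e. 50 = 32 + 16 + 2.
1765^1 ≡ 1765 (mod 5897)
1765^2 ≡ 1765^2 = 3115225 ≡ 1609 (mod 5897)
1765^4 ≡ 1609^2 = 2588881 ≡ 98 (mod 5897)
1765^8 ≡ 98^2 = 9604 ≡ 3707 (mod 5897)
1765^16 ≡ 3707^2 = 13741849 ≡ 1839 (mod 5897)
1765^32 ≡ 1839^2 = 3381921 ≡ 2940 (mod 5897)
1765^50 = 1765^32 * 1765^16 * 1765^2 ≡ 2940 * 1839 * 1609 (mod 5897).
Accumulate the product:
2940 * 1839 = 5406660 ≡ 5008
5008 * 1609 = 8057872 ≡ 2570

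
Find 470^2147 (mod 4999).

3703

By square-and-multiply:
2147 in binary is 100001100011, i.e. 2147 = 2048 + 64 + 32 + 2 + 1.
470^1 ≡ 470 (mod 4999)
470^2 ≡ 470^2 = 220900 ≡ 944 (mod 4999)
470^4 ≡ 944^2 = 891136 ≡ 1314 (mod 4999)
470^8 ≡ 1314^2 = 1726596 ≡ 1941 (mod 4999)
470^16 ≡ 1941^2 = 3767481 ≡ 3234 (mod 4999)
470^32 ≡ 3234^2 = 10458756 ≡ 848 (mod 4999)
470^64 ≡ 848^2 = 719104 ≡ 4247 (mod 4999)
470^128 ≡ 4247^2 = 18037009 ≡ 617 (mod 4999)
470^256 ≡ 617^2 = 380689 ≡ 765 (mod 4999)
470^512 ≡ 765^2 = 585225 ≡ 342 (mod 4999)
470^1024 ≡ 342^2 = 116964 ≡ 1987 (mod 4999)
470^2048 ≡ 1987^2 = 3948169 ≡ 3958 (mod 4999)
470^2147 = 470^2048 * 470^64 * 470^32 * 470^2 * 470^1 ≡ 3958 * 4247 * 848 * 944 * 470 (mod 4999).
Accumulate the product:
3958 * 4247 = 16809626 ≡ 2988
2988 * 848 = 2533824 ≡ 4330
4330 * 944 = 4087520 ≡ 3337
3337 * 470 = 1568390 ≡ 3703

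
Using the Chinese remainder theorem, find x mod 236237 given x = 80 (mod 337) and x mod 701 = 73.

337⁻¹ mod 701: 337*649 ≡ 1 (mod 701), so 337⁻¹ ≡ 649.
x = 80 + 337*((73 − 80)*649 mod 701) = 80 + 337*364 = 122748.
Check: 122748 mod 337 = 80, 122748 mod 701 = 73. ✓

122748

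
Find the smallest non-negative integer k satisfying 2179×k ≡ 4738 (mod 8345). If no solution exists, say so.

5337

gcd(2179, 8345) = 1, so a unique solution mod 8345 exists.
2179⁻¹ ≡ 3374 (mod 8345).
k ≡ 3374×4738 ≡ 5337 (mod 8345).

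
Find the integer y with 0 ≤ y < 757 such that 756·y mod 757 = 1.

756

By the extended Euclidean algorithm:
757 = 1×756 + 1
756 = 756×1 + 0
gcd(756, 757) = 1, so the inverse exists.
Back-substitute for 1:
1 = 1×757 − 1×756
So 756⁻¹ ≡ −1 ≡ 756 (mod 757).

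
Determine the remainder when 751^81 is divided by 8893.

751^1 ≡ 751 (mod 8893)
751^2 ≡ 751^2 = 564001 ≡ 3742 (mod 8893)
751^4 ≡ 3742^2 = 14002564 ≡ 4982 (mod 8893)
751^8 ≡ 4982^2 = 24820324 ≡ 8854 (mod 8893)
751^16 ≡ 8854^2 = 78393316 ≡ 1521 (mod 8893)
751^32 ≡ 1521^2 = 2313441 ≡ 1261 (mod 8893)
751^64 ≡ 1261^2 = 1590121 ≡ 7167 (mod 8893)
751^81 = 751^64 * 751^16 * 751^1 ≡ 7167 * 1521 * 751 (mod 8893).
Accumulate the product:
7167 * 1521 = 10901007 ≡ 7082
7082 * 751 = 5318582 ≡ 568

568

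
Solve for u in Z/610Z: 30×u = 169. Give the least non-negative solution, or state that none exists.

gcd(30, 610) = 10, and 10 does not divide 169.
So the congruence has no solution.

no solution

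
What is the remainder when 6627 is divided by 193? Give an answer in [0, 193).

65

6627 = 34·193 + 65, so 6627 ≡ 65 (mod 193).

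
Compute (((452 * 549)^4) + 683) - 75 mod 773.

215

452 * 549 = 248148 ≡ 15 (mod 773)
(15)^4 ≡ 380 (mod 773)
380 + 683 = 1063 ≡ 290 (mod 773)
290 - 75 = 215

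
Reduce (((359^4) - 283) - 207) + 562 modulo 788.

(359)^4 ≡ 273 (mod 788)
273 - 283 = -10 ≡ 778 (mod 788)
778 - 207 = 571
571 + 562 = 1133 ≡ 345 (mod 788)

345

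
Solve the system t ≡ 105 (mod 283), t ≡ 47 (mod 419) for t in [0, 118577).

283⁻¹ mod 419: 283×305 ≡ 1 (mod 419), so 283⁻¹ ≡ 305.
t = 105 + 283×((47 − 105)×305 mod 419) = 105 + 283×327 = 92646.
Check: 92646 mod 283 = 105, 92646 mod 419 = 47. ✓

92646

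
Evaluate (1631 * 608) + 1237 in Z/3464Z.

2181

1631 * 608 = 991648 ≡ 944 (mod 3464)
944 + 1237 = 2181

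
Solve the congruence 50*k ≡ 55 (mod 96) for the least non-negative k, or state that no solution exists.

gcd(50, 96) = 2, and 2 does not divide 55.
So the congruence has no solution.

no solution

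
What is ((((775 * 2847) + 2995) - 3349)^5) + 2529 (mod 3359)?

1762

775 * 2847 = 2206425 ≡ 2921 (mod 3359)
2921 + 2995 = 5916 ≡ 2557 (mod 3359)
2557 - 3349 = -792 ≡ 2567 (mod 3359)
(2567)^5 ≡ 2592 (mod 3359)
2592 + 2529 = 5121 ≡ 1762 (mod 3359)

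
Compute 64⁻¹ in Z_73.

By the extended Euclidean algorithm:
73 = 1×64 + 9
64 = 7×9 + 1
9 = 9×1 + 0
gcd(64, 73) = 1, so the inverse exists.
Bézout: 1 = −7×73 + 8×64.
So 64⁻¹ ≡ 8 (mod 73).

8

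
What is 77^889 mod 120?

Using repeated squaring:
889 in binary is 1101111001, i.e. 889 = 512 + 256 + 64 + 32 + 16 + 8 + 1.
77^1 ≡ 77 (mod 120)
77^2 ≡ 77^2 = 5929 ≡ 49 (mod 120)
77^4 ≡ 49^2 = 2401 ≡ 1 (mod 120)
77^8 ≡ 1^2 = 1 (mod 120)
77^16 ≡ 1^2 = 1 (mod 120)
77^32 ≡ 1^2 = 1 (mod 120)
77^64 ≡ 1^2 = 1 (mod 120)
77^128 ≡ 1^2 = 1 (mod 120)
77^256 ≡ 1^2 = 1 (mod 120)
77^512 ≡ 1^2 = 1 (mod 120)
77^889 = 77^512 × 77^256 × 77^64 × 77^32 × 77^16 × 77^8 × 77^1 ≡ 1 × 1 × 1 × 1 × 1 × 1 × 77 (mod 120).
Accumulate the product:
1 × 1 = 1
1 × 1 = 1
1 × 1 = 1
1 × 1 = 1
1 × 1 = 1
1 × 77 = 77

77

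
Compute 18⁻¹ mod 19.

Apply the Euclidean algorithm and back-substitute:
19 = 1*18 + 1
18 = 18*1 + 0
gcd(18, 19) = 1, so the inverse exists.
Back-substitute for 1:
1 = 1*19 − 1*18
So 18⁻¹ ≡ −1 ≡ 18 (mod 19).

18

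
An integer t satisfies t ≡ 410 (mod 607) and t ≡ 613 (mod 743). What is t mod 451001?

607⁻¹ mod 743: 607·519 ≡ 1 (mod 743), so 607⁻¹ ≡ 519.
t = 410 + 607·((613 − 410)·519 mod 743) = 410 + 607·594 = 360968.

360968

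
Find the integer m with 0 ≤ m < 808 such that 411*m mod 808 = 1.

635

808 = 1·411 + 397
411 = 1·397 + 14
397 = 28·14 + 5
14 = 2·5 + 4
5 = 1·4 + 1
4 = 4·1 + 0
gcd(411, 808) = 1, so the inverse exists.
Back-substitute for 1:
1 = 1·5 − 1·4
  = −1·14 + 3·5
  = 3·397 − 85·14
  = −85·411 + 88·397
  = 88·808 − 173·411
So 411⁻¹ ≡ −173 ≡ 635 (mod 808).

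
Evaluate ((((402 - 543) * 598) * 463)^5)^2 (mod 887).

107

402 - 543 = -141 ≡ 746 (mod 887)
746 * 598 = 446108 ≡ 834 (mod 887)
834 * 463 = 386142 ≡ 297 (mod 887)
(297)^5 ≡ 643 (mod 887)
(643)^2 ≡ 107 (mod 887)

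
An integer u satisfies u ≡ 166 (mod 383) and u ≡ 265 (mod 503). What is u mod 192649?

149153

383⁻¹ mod 503: 383*197 ≡ 1 (mod 503), so 383⁻¹ ≡ 197.
u = 166 + 383*((265 − 166)*197 mod 503) = 166 + 383*389 = 149153.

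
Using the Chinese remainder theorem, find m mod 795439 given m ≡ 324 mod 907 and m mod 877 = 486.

907⁻¹ mod 877: 907·497 ≡ 1 (mod 877), so 907⁻¹ ≡ 497.
m = 324 + 907·((486 − 324)·497 mod 877) = 324 + 907·707 = 641573.
Check: 641573 mod 907 = 324, 641573 mod 877 = 486. ✓

641573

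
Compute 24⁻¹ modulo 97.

93

97 = 4×24 + 1
24 = 24×1 + 0
gcd(24, 97) = 1, so the inverse exists.
Back-substitute for 1:
1 = 1×97 − 4×24
So 24⁻¹ ≡ −4 ≡ 93 (mod 97).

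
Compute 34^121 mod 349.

90

By square-and-multiply:
121 in binary is 1111001, i.e. 121 = 64 + 32 + 16 + 8 + 1.
34^1 ≡ 34 (mod 349)
34^2 ≡ 34^2 = 1156 ≡ 109 (mod 349)
34^4 ≡ 109^2 = 11881 ≡ 15 (mod 349)
34^8 ≡ 15^2 = 225 (mod 349)
34^16 ≡ 225^2 = 50625 ≡ 20 (mod 349)
34^32 ≡ 20^2 = 400 ≡ 51 (mod 349)
34^64 ≡ 51^2 = 2601 ≡ 158 (mod 349)
34^121 = 34^64 × 34^32 × 34^16 × 34^8 × 34^1 ≡ 158 × 51 × 20 × 225 × 34 (mod 349).
Accumulate the product:
158 × 51 = 8058 ≡ 31
31 × 20 = 620 ≡ 271
271 × 225 = 60975 ≡ 249
249 × 34 = 8466 ≡ 90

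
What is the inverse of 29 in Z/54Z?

54 = 1×29 + 25
29 = 1×25 + 4
25 = 6×4 + 1
4 = 4×1 + 0
gcd(29, 54) = 1, so the inverse exists.
Bézout: 1 = 7×54 − 13×29.
So 29⁻¹ ≡ −13 ≡ 41 (mod 54).

41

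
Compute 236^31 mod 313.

31 in binary is 11111, i.e. 31 = 16 + 8 + 4 + 2 + 1.
236^1 ≡ 236 (mod 313)
236^2 ≡ 236^2 = 55696 ≡ 295 (mod 313)
236^4 ≡ 295^2 = 87025 ≡ 11 (mod 313)
236^8 ≡ 11^2 = 121 (mod 313)
236^16 ≡ 121^2 = 14641 ≡ 243 (mod 313)
236^31 = 236^16 · 236^8 · 236^4 · 236^2 · 236^1 ≡ 243 · 121 · 11 · 295 · 236 (mod 313).
Accumulate the product:
243 · 121 = 29403 ≡ 294
294 · 11 = 3234 ≡ 104
104 · 295 = 30680 ≡ 6
6 · 236 = 1416 ≡ 164

164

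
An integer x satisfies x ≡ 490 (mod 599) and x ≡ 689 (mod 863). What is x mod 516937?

362286

599⁻¹ mod 863: 599·389 ≡ 1 (mod 863), so 599⁻¹ ≡ 389.
x = 490 + 599·((689 − 490)·389 mod 863) = 490 + 599·604 = 362286.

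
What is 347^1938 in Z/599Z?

26

1938 in binary is 11110010010, i.e. 1938 = 1024 + 512 + 256 + 128 + 16 + 2.
347^1 ≡ 347 (mod 599)
347^2 ≡ 347^2 = 120409 ≡ 10 (mod 599)
347^4 ≡ 10^2 = 100 (mod 599)
347^8 ≡ 100^2 = 10000 ≡ 416 (mod 599)
347^16 ≡ 416^2 = 173056 ≡ 544 (mod 599)
347^32 ≡ 544^2 = 295936 ≡ 30 (mod 599)
347^64 ≡ 30^2 = 900 ≡ 301 (mod 599)
347^128 ≡ 301^2 = 90601 ≡ 152 (mod 599)
347^256 ≡ 152^2 = 23104 ≡ 342 (mod 599)
347^512 ≡ 342^2 = 116964 ≡ 159 (mod 599)
347^1024 ≡ 159^2 = 25281 ≡ 123 (mod 599)
347^1938 = 347^1024 × 347^512 × 347^256 × 347^128 × 347^16 × 347^2 ≡ 123 × 159 × 342 × 152 × 544 × 10 (mod 599).
Accumulate the product:
123 × 159 = 19557 ≡ 389
389 × 342 = 133038 ≡ 60
60 × 152 = 9120 ≡ 135
135 × 544 = 73440 ≡ 362
362 × 10 = 3620 ≡ 26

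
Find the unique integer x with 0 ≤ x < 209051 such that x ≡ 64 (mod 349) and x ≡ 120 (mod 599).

349⁻¹ mod 599: 349*357 ≡ 1 (mod 599), so 349⁻¹ ≡ 357.
x = 64 + 349*((120 − 64)*357 mod 599) = 64 + 349*225 = 78589.

78589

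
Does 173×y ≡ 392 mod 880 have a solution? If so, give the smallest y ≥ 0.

104

gcd(173, 880) = 1, so a unique solution mod 880 exists.
173⁻¹ ≡ 117 (mod 880).
y ≡ 117×392 ≡ 104 (mod 880).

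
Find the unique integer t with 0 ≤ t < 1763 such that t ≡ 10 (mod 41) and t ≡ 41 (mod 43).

256

41⁻¹ mod 43: 41×21 ≡ 1 (mod 43), so 41⁻¹ ≡ 21.
t = 10 + 41×((41 − 10)×21 mod 43) = 10 + 41×6 = 256.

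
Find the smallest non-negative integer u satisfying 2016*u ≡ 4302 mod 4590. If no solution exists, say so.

gcd(2016, 4590) = 18, and 18 | 4302, so solutions exist.
Divide through by 18: 112*u mod 255 = 239.
112⁻¹ ≡ 148 (mod 255).
u ≡ 148*239 ≡ 182 (mod 255).
The smallest non-negative solution is u = 182.

182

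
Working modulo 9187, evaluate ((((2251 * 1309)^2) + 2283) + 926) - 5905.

2251 * 1309 = 2946559 ≡ 6719 (mod 9187)
(6719)^2 ≡ 43 (mod 9187)
43 + 2283 = 2326
2326 + 926 = 3252
3252 - 5905 = -2653 ≡ 6534 (mod 9187)

6534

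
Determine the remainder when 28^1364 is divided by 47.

By square-and-multiply:
28^1 ≡ 28 (mod 47)
28^2 ≡ 28^2 = 784 ≡ 32 (mod 47)
28^4 ≡ 32^2 = 1024 ≡ 37 (mod 47)
28^8 ≡ 37^2 = 1369 ≡ 6 (mod 47)
28^16 ≡ 6^2 = 36 (mod 47)
28^32 ≡ 36^2 = 1296 ≡ 27 (mod 47)
28^64 ≡ 27^2 = 729 ≡ 24 (mod 47)
28^128 ≡ 24^2 = 576 ≡ 12 (mod 47)
28^256 ≡ 12^2 = 144 ≡ 3 (mod 47)
28^512 ≡ 3^2 = 9 (mod 47)
28^1024 ≡ 9^2 = 81 ≡ 34 (mod 47)
28^1364 = 28^1024 · 28^256 · 28^64 · 28^16 · 28^4 ≡ 34 · 3 · 24 · 36 · 37 (mod 47).
Accumulate the product:
34 · 3 = 102 ≡ 8
8 · 24 = 192 ≡ 4
4 · 36 = 144 ≡ 3
3 · 37 = 111 ≡ 17

17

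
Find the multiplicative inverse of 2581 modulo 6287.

3191

6287 = 2*2581 + 1125
2581 = 2*1125 + 331
1125 = 3*331 + 132
331 = 2*132 + 67
132 = 1*67 + 65
67 = 1*65 + 2
65 = 32*2 + 1
2 = 2*1 + 0
gcd(2581, 6287) = 1, so the inverse exists.
Bézout: 1 = 1271*6287 − 3096*2581.
So 2581⁻¹ ≡ −3096 ≡ 3191 (mod 6287).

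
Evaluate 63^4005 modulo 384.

63

4005 in binary is 111110100101, i.e. 4005 = 2048 + 1024 + 512 + 256 + 128 + 32 + 4 + 1.
63^1 ≡ 63 (mod 384)
63^2 ≡ 63^2 = 3969 ≡ 129 (mod 384)
63^4 ≡ 129^2 = 16641 ≡ 129 (mod 384)
63^8 ≡ 129^2 = 16641 ≡ 129 (mod 384)
63^16 ≡ 129^2 = 16641 ≡ 129 (mod 384)
63^32 ≡ 129^2 = 16641 ≡ 129 (mod 384)
63^64 ≡ 129^2 = 16641 ≡ 129 (mod 384)
63^128 ≡ 129^2 = 16641 ≡ 129 (mod 384)
63^256 ≡ 129^2 = 16641 ≡ 129 (mod 384)
63^512 ≡ 129^2 = 16641 ≡ 129 (mod 384)
63^1024 ≡ 129^2 = 16641 ≡ 129 (mod 384)
63^2048 ≡ 129^2 = 16641 ≡ 129 (mod 384)
63^4005 = 63^2048 × 63^1024 × 63^512 × 63^256 × 63^128 × 63^32 × 63^4 × 63^1 ≡ 129 × 129 × 129 × 129 × 129 × 129 × 129 × 63 (mod 384).
Accumulate the product:
129 × 129 = 16641 ≡ 129
129 × 129 = 16641 ≡ 129
129 × 129 = 16641 ≡ 129
129 × 129 = 16641 ≡ 129
129 × 129 = 16641 ≡ 129
129 × 129 = 16641 ≡ 129
129 × 63 = 8127 ≡ 63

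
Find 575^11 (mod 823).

Using repeated squaring:
11 in binary is 1011, i.e. 11 = 8 + 2 + 1.
575^1 ≡ 575 (mod 823)
575^2 ≡ 575^2 = 330625 ≡ 602 (mod 823)
575^4 ≡ 602^2 = 362404 ≡ 284 (mod 823)
575^8 ≡ 284^2 = 80656 ≡ 2 (mod 823)
575^11 = 575^8 * 575^2 * 575^1 ≡ 2 * 602 * 575 (mod 823).
Accumulate the product:
2 * 602 = 1204 ≡ 381
381 * 575 = 219075 ≡ 157

157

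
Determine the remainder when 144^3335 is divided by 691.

253

144^1 ≡ 144 (mod 691)
144^2 ≡ 144^2 = 20736 ≡ 6 (mod 691)
144^4 ≡ 6^2 = 36 (mod 691)
144^8 ≡ 36^2 = 1296 ≡ 605 (mod 691)
144^16 ≡ 605^2 = 366025 ≡ 486 (mod 691)
144^32 ≡ 486^2 = 236196 ≡ 565 (mod 691)
144^64 ≡ 565^2 = 319225 ≡ 674 (mod 691)
144^128 ≡ 674^2 = 454276 ≡ 289 (mod 691)
144^256 ≡ 289^2 = 83521 ≡ 601 (mod 691)
144^512 ≡ 601^2 = 361201 ≡ 499 (mod 691)
144^1024 ≡ 499^2 = 249001 ≡ 241 (mod 691)
144^2048 ≡ 241^2 = 58081 ≡ 37 (mod 691)
144^3335 = 144^2048 × 144^1024 × 144^256 × 144^4 × 144^2 × 144^1 ≡ 37 × 241 × 601 × 36 × 6 × 144 (mod 691).
Accumulate the product:
37 × 241 = 8917 ≡ 625
625 × 601 = 375625 ≡ 412
412 × 36 = 14832 ≡ 321
321 × 6 = 1926 ≡ 544
544 × 144 = 78336 ≡ 253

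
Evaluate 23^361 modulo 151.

23

23^1 ≡ 23 (mod 151)
23^2 ≡ 23^2 = 529 ≡ 76 (mod 151)
23^4 ≡ 76^2 = 5776 ≡ 38 (mod 151)
23^8 ≡ 38^2 = 1444 ≡ 85 (mod 151)
23^16 ≡ 85^2 = 7225 ≡ 128 (mod 151)
23^32 ≡ 128^2 = 16384 ≡ 76 (mod 151)
23^64 ≡ 76^2 = 5776 ≡ 38 (mod 151)
23^128 ≡ 38^2 = 1444 ≡ 85 (mod 151)
23^256 ≡ 85^2 = 7225 ≡ 128 (mod 151)
23^361 = 23^256 · 23^64 · 23^32 · 23^8 · 23^1 ≡ 128 · 38 · 76 · 85 · 23 (mod 151).
Accumulate the product:
128 · 38 = 4864 ≡ 32
32 · 76 = 2432 ≡ 16
16 · 85 = 1360 ≡ 1
1 · 23 = 23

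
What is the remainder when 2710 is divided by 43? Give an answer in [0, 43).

1

2710 = 63·43 + 1, so 2710 ≡ 1 (mod 43).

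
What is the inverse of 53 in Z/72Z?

53

Run the extended Euclidean algorithm:
72 = 1·53 + 19
53 = 2·19 + 15
19 = 1·15 + 4
15 = 3·4 + 3
4 = 1·3 + 1
3 = 3·1 + 0
gcd(53, 72) = 1, so the inverse exists.
Bézout: 1 = 14·72 − 19·53.
So 53⁻¹ ≡ −19 ≡ 53 (mod 72).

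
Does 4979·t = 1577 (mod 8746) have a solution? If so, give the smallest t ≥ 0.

1251

gcd(4979, 8746) = 1, so a unique solution mod 8746 exists.
4979⁻¹ ≡ 267 (mod 8746).
t ≡ 267·1577 ≡ 1251 (mod 8746).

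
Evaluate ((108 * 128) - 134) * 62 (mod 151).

108 * 128 = 13824 ≡ 83 (mod 151)
83 - 134 = -51 ≡ 100 (mod 151)
100 * 62 = 6200 ≡ 9 (mod 151)

9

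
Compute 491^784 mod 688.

Compute successive squares:
784 in binary is 1100010000, i.e. 784 = 512 + 256 + 16.
491^1 ≡ 491 (mod 688)
491^2 ≡ 491^2 = 241081 ≡ 281 (mod 688)
491^4 ≡ 281^2 = 78961 ≡ 529 (mod 688)
491^8 ≡ 529^2 = 279841 ≡ 513 (mod 688)
491^16 ≡ 513^2 = 263169 ≡ 353 (mod 688)
491^32 ≡ 353^2 = 124609 ≡ 81 (mod 688)
491^64 ≡ 81^2 = 6561 ≡ 369 (mod 688)
491^128 ≡ 369^2 = 136161 ≡ 625 (mod 688)
491^256 ≡ 625^2 = 390625 ≡ 529 (mod 688)
491^512 ≡ 529^2 = 279841 ≡ 513 (mod 688)
491^784 = 491^512 · 491^256 · 491^16 ≡ 513 · 529 · 353 (mod 688).
Accumulate the product:
513 · 529 = 271377 ≡ 305
305 · 353 = 107665 ≡ 337

337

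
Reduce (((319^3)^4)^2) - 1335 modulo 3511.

72

(319)^3 ≡ 2564 (mod 3511)
(2564)^4 ≡ 932 (mod 3511)
(932)^2 ≡ 1407 (mod 3511)
1407 - 1335 = 72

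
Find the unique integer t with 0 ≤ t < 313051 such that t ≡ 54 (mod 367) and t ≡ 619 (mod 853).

367⁻¹ mod 853: 367·86 ≡ 1 (mod 853), so 367⁻¹ ≡ 86.
t = 54 + 367·((619 − 54)·86 mod 853) = 54 + 367·822 = 301728.

301728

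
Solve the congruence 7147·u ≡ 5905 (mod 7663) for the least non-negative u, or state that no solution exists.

gcd(7147, 7663) = 1, so a unique solution mod 7663 exists.
7147⁻¹ ≡ 995 (mod 7663).
u ≡ 995·5905 ≡ 5617 (mod 7663).

5617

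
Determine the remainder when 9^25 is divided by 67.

9^1 ≡ 9 (mod 67)
9^2 ≡ 9^2 = 81 ≡ 14 (mod 67)
9^4 ≡ 14^2 = 196 ≡ 62 (mod 67)
9^8 ≡ 62^2 = 3844 ≡ 25 (mod 67)
9^16 ≡ 25^2 = 625 ≡ 22 (mod 67)
9^25 = 9^16 * 9^8 * 9^1 ≡ 22 * 25 * 9 (mod 67).
Accumulate the product:
22 * 25 = 550 ≡ 14
14 * 9 = 126 ≡ 59

59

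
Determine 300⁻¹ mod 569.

Run the extended Euclidean algorithm:
569 = 1*300 + 269
300 = 1*269 + 31
269 = 8*31 + 21
31 = 1*21 + 10
21 = 2*10 + 1
10 = 10*1 + 0
gcd(300, 569) = 1, so the inverse exists.
Bézout: 1 = 29*569 − 55*300.
So 300⁻¹ ≡ −55 ≡ 514 (mod 569).

514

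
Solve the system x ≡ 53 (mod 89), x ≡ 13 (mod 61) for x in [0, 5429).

1477

89⁻¹ mod 61: 89*24 ≡ 1 (mod 61), so 89⁻¹ ≡ 24.
x = 53 + 89*((13 − 53)*24 mod 61) = 53 + 89*16 = 1477.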